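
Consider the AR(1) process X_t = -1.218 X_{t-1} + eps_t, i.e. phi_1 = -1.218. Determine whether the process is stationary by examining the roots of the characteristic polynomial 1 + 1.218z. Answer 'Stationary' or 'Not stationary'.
\text{Not stationary}

The AR(p) characteristic polynomial is P(z) = 1 + 1.218z.
Stationarity requires all roots to lie outside the unit circle, i.e. |z| > 1 for every root.
This is linear in z: 1 + (1.218) z = 0  =>  z = -1/(1.218) = -0.821018,  |z| = 0.821018.
Moduli of all roots: 0.8210.
All moduli strictly greater than 1? No.
Verdict: Not stationary.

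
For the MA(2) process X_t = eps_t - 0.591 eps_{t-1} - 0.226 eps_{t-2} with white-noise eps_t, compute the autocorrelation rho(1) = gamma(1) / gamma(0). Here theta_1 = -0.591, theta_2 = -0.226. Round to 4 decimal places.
\rho(1) = -0.3267

For an MA(q) process with theta_0 = 1, the autocovariance is
  gamma(k) = sigma^2 * sum_{i=0..q-k} theta_i * theta_{i+k},
and rho(k) = gamma(k) / gamma(0). Sigma^2 cancels.
  numerator   = (1)*(-0.591) + (-0.591)*(-0.226) = -0.457434.
  denominator = (1)^2 + (-0.591)^2 + (-0.226)^2 = 1.400357.
  rho(1) = -0.457434 / 1.400357 = -0.3267.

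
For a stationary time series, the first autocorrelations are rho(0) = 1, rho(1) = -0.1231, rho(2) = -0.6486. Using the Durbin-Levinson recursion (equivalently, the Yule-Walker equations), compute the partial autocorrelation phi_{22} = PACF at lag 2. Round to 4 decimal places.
\phi_{22} = -0.6740

The PACF at lag k is phi_{kk}, the last component of the solution
to the Yule-Walker system G_k phi = r_k where
  (G_k)_{ij} = rho(|i - j|), (r_k)_i = rho(i), i,j = 1..k.
Equivalently, Durbin-Levinson gives phi_{kk} iteratively:
  phi_{11} = rho(1)
  phi_{kk} = [rho(k) - sum_{j=1..k-1} phi_{k-1,j} rho(k-j)]
            / [1 - sum_{j=1..k-1} phi_{k-1,j} rho(j)],
  phi_{k,j} = phi_{k-1,j} - phi_{kk} phi_{k-1,k-j},  j = 1..k-1.
Step k = 1:
  phi_11 = rho(1) = -0.1231.
Step k = 2:
  phi_22 = [rho(2) - phi_11 rho(1)] / [1 - phi_11 rho(1)] = [-0.6486 - (-0.1231)(-0.1231)] / [1 - (-0.1231)(-0.1231)]
         = -0.66375361 / 0.98484639 = -0.674.
Therefore phi_{22} = -0.6740.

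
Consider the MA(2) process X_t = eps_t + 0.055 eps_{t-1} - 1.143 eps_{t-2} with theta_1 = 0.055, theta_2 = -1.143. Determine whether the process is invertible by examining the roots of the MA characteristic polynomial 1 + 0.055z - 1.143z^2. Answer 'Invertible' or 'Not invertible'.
\text{Not invertible}

The MA(q) characteristic polynomial is P(z) = 1 + 0.055z - 1.143z^2.
Invertibility requires all roots to lie outside the unit circle, i.e. |z| > 1 for every root.
Set 1 + (0.055) z + (-1.143) z^2 = 0, i.e. a z^2 + b z + c = 0 with a = -1.143, b = 0.055, c = 1.
Discriminant D = b^2 - 4ac = (0.055)^2 - 4*(-1.143)*1 = 0.003025 - (-4.572) = 4.575025.
D >= 0, so the roots are real: z = (-b +/- sqrt(D)) / (2a) = (-0.055 +/- 2.138931) / (-2.286).
  z_1 = (-0.055 + 2.138931) / (-2.286) = -0.9116,   |z_1| = 0.9116.
  z_2 = (-0.055 - 2.138931) / (-2.286) = 0.9597,   |z_2| = 0.9597.
Moduli of all roots: 0.9116, 0.9597.
All moduli strictly greater than 1? No.
Verdict: Not invertible.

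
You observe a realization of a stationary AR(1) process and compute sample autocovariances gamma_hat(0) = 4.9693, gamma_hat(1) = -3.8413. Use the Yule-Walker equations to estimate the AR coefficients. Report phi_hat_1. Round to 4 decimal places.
\hat\phi_{1} = -0.7730

The Yule-Walker equations for an AR(p) process read, in matrix form,
  Gamma_p phi = r_p,   with   (Gamma_p)_{ij} = gamma(|i - j|),
                       (r_p)_i = gamma(i),   i,j = 1..p.
Substitute the sample gammas (Toeplitz matrix and right-hand side of size 1):
  Gamma_p = [[4.9693]]
  r_p     = [-3.8413]
With p = 1 this is the single equation gamma(0) phi_1 = gamma(1):
  phi_hat_1 = gamma(1) / gamma(0) = -3.8413 / 4.9693 = -0.7730.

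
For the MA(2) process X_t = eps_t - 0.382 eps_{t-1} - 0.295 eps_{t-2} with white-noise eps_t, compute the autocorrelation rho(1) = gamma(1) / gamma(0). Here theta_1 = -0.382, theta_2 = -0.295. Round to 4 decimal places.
\rho(1) = -0.2184

For an MA(q) process with theta_0 = 1, the autocovariance is
  gamma(k) = sigma^2 * sum_{i=0..q-k} theta_i * theta_{i+k},
and rho(k) = gamma(k) / gamma(0). Sigma^2 cancels.
  numerator   = (1)*(-0.382) + (-0.382)*(-0.295) = -0.26931.
  denominator = (1)^2 + (-0.382)^2 + (-0.295)^2 = 1.232949.
  rho(1) = -0.26931 / 1.232949 = -0.2184.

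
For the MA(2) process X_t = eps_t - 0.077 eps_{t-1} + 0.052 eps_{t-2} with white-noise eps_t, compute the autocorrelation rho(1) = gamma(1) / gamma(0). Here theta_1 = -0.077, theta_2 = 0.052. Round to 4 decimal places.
\rho(1) = -0.0803

For an MA(q) process with theta_0 = 1, the autocovariance is
  gamma(k) = sigma^2 * sum_{i=0..q-k} theta_i * theta_{i+k},
and rho(k) = gamma(k) / gamma(0). Sigma^2 cancels.
  numerator   = (1)*(-0.077) + (-0.077)*(0.052) = -0.081004.
  denominator = (1)^2 + (-0.077)^2 + (0.052)^2 = 1.008633.
  rho(1) = -0.081004 / 1.008633 = -0.0803.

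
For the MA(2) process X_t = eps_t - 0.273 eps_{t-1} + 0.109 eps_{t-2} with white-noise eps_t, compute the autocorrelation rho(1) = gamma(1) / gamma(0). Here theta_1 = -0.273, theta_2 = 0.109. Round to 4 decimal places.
\rho(1) = -0.2787

For an MA(q) process with theta_0 = 1, the autocovariance is
  gamma(k) = sigma^2 * sum_{i=0..q-k} theta_i * theta_{i+k},
and rho(k) = gamma(k) / gamma(0). Sigma^2 cancels.
  numerator   = (1)*(-0.273) + (-0.273)*(0.109) = -0.302757.
  denominator = (1)^2 + (-0.273)^2 + (0.109)^2 = 1.08641.
  rho(1) = -0.302757 / 1.08641 = -0.2787.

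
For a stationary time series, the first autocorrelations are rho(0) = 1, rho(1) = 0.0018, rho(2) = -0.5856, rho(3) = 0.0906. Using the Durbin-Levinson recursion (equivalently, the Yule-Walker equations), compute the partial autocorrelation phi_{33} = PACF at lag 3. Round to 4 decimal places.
\phi_{33} = 0.1420

The PACF at lag k is phi_{kk}, the last component of the solution
to the Yule-Walker system G_k phi = r_k where
  (G_k)_{ij} = rho(|i - j|), (r_k)_i = rho(i), i,j = 1..k.
Equivalently, Durbin-Levinson gives phi_{kk} iteratively:
  phi_{11} = rho(1)
  phi_{kk} = [rho(k) - sum_{j=1..k-1} phi_{k-1,j} rho(k-j)]
            / [1 - sum_{j=1..k-1} phi_{k-1,j} rho(j)],
  phi_{k,j} = phi_{k-1,j} - phi_{kk} phi_{k-1,k-j},  j = 1..k-1.
Step k = 1:
  phi_11 = rho(1) = 0.0018.
Step k = 2:
  phi_22 = [rho(2) - phi_11 rho(1)] / [1 - phi_11 rho(1)] = [-0.5856 - (0.0018)(0.0018)] / [1 - (0.0018)(0.0018)]
         = -0.58560324 / 0.99999676 = -0.585605.
  Update: phi_21 = phi_11 - phi_22 phi_11 = 0.0018 - (-0.585605)(0.0018) = 0.002854.
Step k = 3:
  phi_33 = [rho(3) - phi_21 rho(2) - phi_22 rho(1)] / [1 - phi_21 rho(1) - phi_22 rho(2)]
    numerator   = 0.0906 - (0.002854)(-0.5856) - (-0.585605)(0.0018) = 0.09332544
    denominator = 1 - (0.002854)(0.0018) - (-0.585605)(-0.5856) = 0.65706449
  phi_33 = 0.09332544 / 0.65706449 = 0.142.
Therefore phi_{33} = 0.1420.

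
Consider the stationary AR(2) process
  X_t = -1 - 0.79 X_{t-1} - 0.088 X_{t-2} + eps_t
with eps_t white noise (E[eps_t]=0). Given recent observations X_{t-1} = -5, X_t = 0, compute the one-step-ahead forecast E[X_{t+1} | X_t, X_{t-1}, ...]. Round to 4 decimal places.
E[X_{t+1} \mid \mathcal F_t] = -0.5600

For an AR(p) model X_t = c + sum_i phi_i X_{t-i} + eps_t, the
one-step-ahead conditional mean is
  E[X_{t+1} | X_t, ...] = c + sum_i phi_i X_{t+1-i}.
Substitute known values:
  E[X_{t+1} | ...] = -1 + (-0.79) * (0) + (-0.088) * (-5)
                   = -0.5600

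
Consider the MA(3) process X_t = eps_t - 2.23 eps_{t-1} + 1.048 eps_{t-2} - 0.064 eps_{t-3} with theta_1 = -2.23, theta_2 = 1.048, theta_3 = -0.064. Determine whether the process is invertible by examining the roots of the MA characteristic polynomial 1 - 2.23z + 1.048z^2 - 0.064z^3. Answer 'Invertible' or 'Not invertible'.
\text{Not invertible}

The MA(q) characteristic polynomial is P(z) = 1 - 2.23z + 1.048z^2 - 0.064z^3.
Invertibility requires all roots to lie outside the unit circle, i.e. |z| > 1 for every root.
Degree 3: look for a simple real root z0 first, then factor out (1 - z/z0) and solve the remaining quadratic.
Testing z0 = 0.625: P(0.625) = 1 + (-2.23)(0.625) + (1.048)(0.625)^2 + (-0.064)(0.625)^3
  = 1 + (-1.39375) + (0.409375) + (-0.015625) = 0.  So z_0 = 0.625 is a root, |z_0| = 0.625.
Divide out the factor (1 - 1.6 z) = (1 - z/z0) (since 1/z0 = 1.6):
  P(z) = (1 - 1.6 z)(1 + (-0.63) z + (0.04) z^2)
  [check: z-coef -0.63 - (1.6) = -2.23; z^2-coef 0.04 - (1.6)(-0.63) = 1.048; z^3-coef -(1.6)(0.04) = -0.064.]
Remaining roots from the quadratic factor 1 + (-0.63) z + (0.04) z^2:
  Set 1 + (-0.63) z + (0.04) z^2 = 0, i.e. a z^2 + b z + c = 0 with a = 0.04, b = -0.63, c = 1.
  Discriminant D = b^2 - 4ac = (-0.63)^2 - 4*(0.04)*1 = 0.3969 - (0.16) = 0.2369.
  D >= 0, so the roots are real: z = (-b +/- sqrt(D)) / (2a) = (0.63 +/- 0.486724) / (0.08).
    z_1 = (0.63 + 0.486724) / (0.08) = 13.959,   |z_1| = 13.959.
    z_2 = (0.63 - 0.486724) / (0.08) = 1.791,   |z_2| = 1.791.
Moduli of all roots: 0.6250, 13.9590, 1.7910.
All moduli strictly greater than 1? No.
Verdict: Not invertible.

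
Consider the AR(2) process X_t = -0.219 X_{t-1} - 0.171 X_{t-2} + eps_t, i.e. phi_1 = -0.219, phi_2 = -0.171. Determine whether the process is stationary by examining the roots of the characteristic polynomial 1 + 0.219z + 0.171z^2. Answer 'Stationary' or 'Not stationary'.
\text{Stationary}

The AR(p) characteristic polynomial is P(z) = 1 + 0.219z + 0.171z^2.
Stationarity requires all roots to lie outside the unit circle, i.e. |z| > 1 for every root.
Set 1 + (0.219) z + (0.171) z^2 = 0, i.e. a z^2 + b z + c = 0 with a = 0.171, b = 0.219, c = 1.
Discriminant D = b^2 - 4ac = (0.219)^2 - 4*(0.171)*1 = 0.047961 - (0.684) = -0.636039.
D < 0, so the roots are the complex-conjugate pair z = (-b +/- i sqrt(-D)) / (2a) = -0.6404 +/- 2.3319i.
For a conjugate pair |z|^2 = z * conj(z) = (product of roots) = c/a = 1/(0.171) = 5.847953, so |z| = sqrt(5.847953) = 2.4183 for both roots.
Moduli of all roots: 2.4183, 2.4183.
All moduli strictly greater than 1? Yes.
Verdict: Stationary.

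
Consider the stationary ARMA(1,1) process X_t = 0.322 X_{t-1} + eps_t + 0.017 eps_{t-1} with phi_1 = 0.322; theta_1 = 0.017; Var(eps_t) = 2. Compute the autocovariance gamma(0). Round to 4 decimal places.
\gamma(0) = 2.2564

Multiply the model equation by X_{t-k} and take expectations. With theta_0 = psi_0 = 1 and psi_j the MA(infinity) weights, this gives
  gamma(k) - sum_i phi_i gamma(k-i) = c_k,
  c_k = sigma^2 * sum_{j=k..q} theta_j psi_{j-k}   (c_k = 0 for k > q),
using gamma(-m) = gamma(m).
psi-weights needed (psi_j = theta_j + sum_i phi_i psi_{j-i}):
  psi_1 = theta_1 + phi_1 = 0.017 + (0.322) = 0.339
Right-hand sides:
  c_0 = sigma^2 (1 + theta_1 psi_1) = 2 * (1 + (0.017)(0.339)) = 2 * 1.005763 = 2.011526
  c_1 = sigma^2 theta_1 = 2 * (0.017) = 0.034
  c_2 = 0
Equations for k = 0 and k = 1 (AR order 1):
  gamma(0) = phi_1 gamma(1) + c_0
  gamma(1) = phi_1 gamma(0) + c_1
Substituting the second into the first: gamma(0) (1 - phi_1^2) = c_0 + phi_1 c_1, so
  gamma(0) = (c_0 + phi_1 c_1) / (1 - phi_1^2) = (2.011526 + (0.322)(0.034)) / (1 - (0.322)^2) = 2.022474 / 0.896316 = 2.25643.
Therefore gamma(0) = 2.2564 (to 4 decimal places).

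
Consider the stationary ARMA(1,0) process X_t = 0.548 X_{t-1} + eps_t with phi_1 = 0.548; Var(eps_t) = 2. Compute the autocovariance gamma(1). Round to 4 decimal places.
\gamma(1) = 1.5664

Multiply the model equation by X_{t-k} and take expectations. With theta_0 = psi_0 = 1 and psi_j the MA(infinity) weights, this gives
  gamma(k) - sum_i phi_i gamma(k-i) = c_k,
  c_k = sigma^2 * sum_{j=k..q} theta_j psi_{j-k}   (c_k = 0 for k > q),
using gamma(-m) = gamma(m).
Pure AR (q = 0): c_0 = sigma^2 = 2, c_k = 0 for k >= 1.
Equations for k = 0 and k = 1 (AR order 1):
  gamma(0) = phi_1 gamma(1) + c_0
  gamma(1) = phi_1 gamma(0) + c_1
Substituting the second into the first: gamma(0) (1 - phi_1^2) = c_0 + phi_1 c_1, so
  gamma(0) = c_0 / (1 - phi_1^2) = 2 / (1 - (0.548)^2) = 2 / 0.699696 = 2.858384.
  gamma(1) = phi_1 gamma(0) = (0.548)(2.858384) = 1.566395.
Therefore gamma(1) = 1.5664 (to 4 decimal places).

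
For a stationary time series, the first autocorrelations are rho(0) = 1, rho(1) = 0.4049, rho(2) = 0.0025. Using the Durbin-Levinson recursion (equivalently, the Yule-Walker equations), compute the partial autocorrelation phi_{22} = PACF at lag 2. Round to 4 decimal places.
\phi_{22} = -0.1931

The PACF at lag k is phi_{kk}, the last component of the solution
to the Yule-Walker system G_k phi = r_k where
  (G_k)_{ij} = rho(|i - j|), (r_k)_i = rho(i), i,j = 1..k.
Equivalently, Durbin-Levinson gives phi_{kk} iteratively:
  phi_{11} = rho(1)
  phi_{kk} = [rho(k) - sum_{j=1..k-1} phi_{k-1,j} rho(k-j)]
            / [1 - sum_{j=1..k-1} phi_{k-1,j} rho(j)],
  phi_{k,j} = phi_{k-1,j} - phi_{kk} phi_{k-1,k-j},  j = 1..k-1.
Step k = 1:
  phi_11 = rho(1) = 0.4049.
Step k = 2:
  phi_22 = [rho(2) - phi_11 rho(1)] / [1 - phi_11 rho(1)] = [0.0025 - (0.4049)(0.4049)] / [1 - (0.4049)(0.4049)]
         = -0.16144401 / 0.83605599 = -0.1931.
Therefore phi_{22} = -0.1931.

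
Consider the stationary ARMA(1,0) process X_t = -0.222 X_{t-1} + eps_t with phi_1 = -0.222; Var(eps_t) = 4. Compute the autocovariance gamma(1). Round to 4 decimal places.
\gamma(1) = -0.9340

Multiply the model equation by X_{t-k} and take expectations. With theta_0 = psi_0 = 1 and psi_j the MA(infinity) weights, this gives
  gamma(k) - sum_i phi_i gamma(k-i) = c_k,
  c_k = sigma^2 * sum_{j=k..q} theta_j psi_{j-k}   (c_k = 0 for k > q),
using gamma(-m) = gamma(m).
Pure AR (q = 0): c_0 = sigma^2 = 4, c_k = 0 for k >= 1.
Equations for k = 0 and k = 1 (AR order 1):
  gamma(0) = phi_1 gamma(1) + c_0
  gamma(1) = phi_1 gamma(0) + c_1
Substituting the second into the first: gamma(0) (1 - phi_1^2) = c_0 + phi_1 c_1, so
  gamma(0) = c_0 / (1 - phi_1^2) = 4 / (1 - (-0.222)^2) = 4 / 0.950716 = 4.207355.
  gamma(1) = phi_1 gamma(0) = (-0.222)(4.207355) = -0.934033.
Therefore gamma(1) = -0.9340 (to 4 decimal places).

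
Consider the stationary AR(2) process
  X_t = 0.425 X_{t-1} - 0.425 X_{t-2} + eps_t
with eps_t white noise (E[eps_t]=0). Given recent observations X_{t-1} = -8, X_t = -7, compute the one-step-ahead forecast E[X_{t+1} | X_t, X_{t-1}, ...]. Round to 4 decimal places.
E[X_{t+1} \mid \mathcal F_t] = 0.4250

For an AR(p) model X_t = c + sum_i phi_i X_{t-i} + eps_t, the
one-step-ahead conditional mean is
  E[X_{t+1} | X_t, ...] = c + sum_i phi_i X_{t+1-i}.
Substitute known values:
  E[X_{t+1} | ...] = (0.425) * (-7) + (-0.425) * (-8)
                   = 0.4250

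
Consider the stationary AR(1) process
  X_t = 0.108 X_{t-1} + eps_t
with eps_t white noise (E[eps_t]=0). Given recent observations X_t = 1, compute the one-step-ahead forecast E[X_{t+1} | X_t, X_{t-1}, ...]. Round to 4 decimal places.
E[X_{t+1} \mid \mathcal F_t] = 0.1080

For an AR(p) model X_t = c + sum_i phi_i X_{t-i} + eps_t, the
one-step-ahead conditional mean is
  E[X_{t+1} | X_t, ...] = c + sum_i phi_i X_{t+1-i}.
Substitute known values:
  E[X_{t+1} | ...] = (0.108) * (1)
                   = 0.1080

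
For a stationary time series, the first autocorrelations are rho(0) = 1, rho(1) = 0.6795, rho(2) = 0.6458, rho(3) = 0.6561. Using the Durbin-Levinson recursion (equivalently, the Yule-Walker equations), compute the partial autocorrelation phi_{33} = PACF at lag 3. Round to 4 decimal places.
\phi_{33} = 0.2840

The PACF at lag k is phi_{kk}, the last component of the solution
to the Yule-Walker system G_k phi = r_k where
  (G_k)_{ij} = rho(|i - j|), (r_k)_i = rho(i), i,j = 1..k.
Equivalently, Durbin-Levinson gives phi_{kk} iteratively:
  phi_{11} = rho(1)
  phi_{kk} = [rho(k) - sum_{j=1..k-1} phi_{k-1,j} rho(k-j)]
            / [1 - sum_{j=1..k-1} phi_{k-1,j} rho(j)],
  phi_{k,j} = phi_{k-1,j} - phi_{kk} phi_{k-1,k-j},  j = 1..k-1.
Step k = 1:
  phi_11 = rho(1) = 0.6795.
Step k = 2:
  phi_22 = [rho(2) - phi_11 rho(1)] / [1 - phi_11 rho(1)] = [0.6458 - (0.6795)(0.6795)] / [1 - (0.6795)(0.6795)]
         = 0.18407975 / 0.53827975 = 0.341978.
  Update: phi_21 = phi_11 - phi_22 phi_11 = 0.6795 - (0.341978)(0.6795) = 0.447126.
Step k = 3:
  phi_33 = [rho(3) - phi_21 rho(2) - phi_22 rho(1)] / [1 - phi_21 rho(1) - phi_22 rho(2)]
    numerator   = 0.6561 - (0.447126)(0.6458) - (0.341978)(0.6795) = 0.13497205
    denominator = 1 - (0.447126)(0.6795) - (0.341978)(0.6458) = 0.47532855
  phi_33 = 0.13497205 / 0.47532855 = 0.284.
Therefore phi_{33} = 0.2840.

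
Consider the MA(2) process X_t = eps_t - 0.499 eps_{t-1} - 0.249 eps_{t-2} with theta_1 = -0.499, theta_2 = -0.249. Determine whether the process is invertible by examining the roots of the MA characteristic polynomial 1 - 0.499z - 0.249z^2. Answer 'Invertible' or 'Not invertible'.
\text{Invertible}

The MA(q) characteristic polynomial is P(z) = 1 - 0.499z - 0.249z^2.
Invertibility requires all roots to lie outside the unit circle, i.e. |z| > 1 for every root.
Set 1 + (-0.499) z + (-0.249) z^2 = 0, i.e. a z^2 + b z + c = 0 with a = -0.249, b = -0.499, c = 1.
Discriminant D = b^2 - 4ac = (-0.499)^2 - 4*(-0.249)*1 = 0.249001 - (-0.996) = 1.245001.
D >= 0, so the roots are real: z = (-b +/- sqrt(D)) / (2a) = (0.499 +/- 1.115796) / (-0.498).
  z_1 = (0.499 + 1.115796) / (-0.498) = -3.2426,   |z_1| = 3.2426.
  z_2 = (0.499 - 1.115796) / (-0.498) = 1.2385,   |z_2| = 1.2385.
Moduli of all roots: 3.2426, 1.2385.
All moduli strictly greater than 1? Yes.
Verdict: Invertible.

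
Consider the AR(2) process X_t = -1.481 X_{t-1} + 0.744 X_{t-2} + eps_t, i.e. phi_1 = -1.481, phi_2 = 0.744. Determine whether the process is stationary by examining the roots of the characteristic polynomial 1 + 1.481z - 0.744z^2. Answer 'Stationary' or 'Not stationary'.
\text{Not stationary}

The AR(p) characteristic polynomial is P(z) = 1 + 1.481z - 0.744z^2.
Stationarity requires all roots to lie outside the unit circle, i.e. |z| > 1 for every root.
Set 1 + (1.481) z + (-0.744) z^2 = 0, i.e. a z^2 + b z + c = 0 with a = -0.744, b = 1.481, c = 1.
Discriminant D = b^2 - 4ac = (1.481)^2 - 4*(-0.744)*1 = 2.193361 - (-2.976) = 5.169361.
D >= 0, so the roots are real: z = (-b +/- sqrt(D)) / (2a) = (-1.481 +/- 2.273623) / (-1.488).
  z_1 = (-1.481 + 2.273623) / (-1.488) = -0.5327,   |z_1| = 0.5327.
  z_2 = (-1.481 - 2.273623) / (-1.488) = 2.5233,   |z_2| = 2.5233.
Moduli of all roots: 0.5327, 2.5233.
All moduli strictly greater than 1? No.
Verdict: Not stationary.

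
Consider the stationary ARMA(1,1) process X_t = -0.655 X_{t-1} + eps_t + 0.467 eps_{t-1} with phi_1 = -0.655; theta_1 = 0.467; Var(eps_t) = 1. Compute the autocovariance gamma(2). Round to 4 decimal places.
\gamma(2) = 0.1497

Multiply the model equation by X_{t-k} and take expectations. With theta_0 = psi_0 = 1 and psi_j the MA(infinity) weights, this gives
  gamma(k) - sum_i phi_i gamma(k-i) = c_k,
  c_k = sigma^2 * sum_{j=k..q} theta_j psi_{j-k}   (c_k = 0 for k > q),
using gamma(-m) = gamma(m).
psi-weights needed (psi_j = theta_j + sum_i phi_i psi_{j-i}):
  psi_1 = theta_1 + phi_1 = 0.467 + (-0.655) = -0.188
Right-hand sides:
  c_0 = sigma^2 (1 + theta_1 psi_1) = 1 * (1 + (0.467)(-0.188)) = 1 * 0.912204 = 0.912204
  c_1 = sigma^2 theta_1 = 1 * (0.467) = 0.467
  c_2 = 0
Equations for k = 0 and k = 1 (AR order 1):
  gamma(0) = phi_1 gamma(1) + c_0
  gamma(1) = phi_1 gamma(0) + c_1
Substituting the second into the first: gamma(0) (1 - phi_1^2) = c_0 + phi_1 c_1, so
  gamma(0) = (c_0 + phi_1 c_1) / (1 - phi_1^2) = (0.912204 + (-0.655)(0.467)) / (1 - (-0.655)^2) = 0.606319 / 0.570975 = 1.061901.
  gamma(1) = phi_1 gamma(0) + c_1 = (-0.655)(1.061901) + (0.467) = -0.228545.
For k = 2 (> q): gamma(2) = phi_1 gamma(1) = (-0.655)(-0.228545) = 0.149697.
Therefore gamma(2) = 0.1497 (to 4 decimal places).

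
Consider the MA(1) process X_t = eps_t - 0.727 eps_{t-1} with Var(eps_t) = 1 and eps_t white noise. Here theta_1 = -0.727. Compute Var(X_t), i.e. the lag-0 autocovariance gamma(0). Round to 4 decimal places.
\gamma(0) = 1.5285

For an MA(q) process X_t = eps_t + sum_i theta_i eps_{t-i} with
Var(eps_t) = sigma^2, the variance is
  gamma(0) = sigma^2 * (1 + sum_i theta_i^2).
  sum_i theta_i^2 = (-0.727)^2 = 0.528529.
  gamma(0) = 1 * (1 + 0.528529) = 1 * 1.528529 = 1.528529, which rounds to 1.5285.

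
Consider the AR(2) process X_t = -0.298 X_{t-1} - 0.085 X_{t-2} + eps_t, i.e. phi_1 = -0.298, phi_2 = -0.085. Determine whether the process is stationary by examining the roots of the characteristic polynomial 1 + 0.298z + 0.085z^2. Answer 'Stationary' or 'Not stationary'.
\text{Stationary}

The AR(p) characteristic polynomial is P(z) = 1 + 0.298z + 0.085z^2.
Stationarity requires all roots to lie outside the unit circle, i.e. |z| > 1 for every root.
Set 1 + (0.298) z + (0.085) z^2 = 0, i.e. a z^2 + b z + c = 0 with a = 0.085, b = 0.298, c = 1.
Discriminant D = b^2 - 4ac = (0.298)^2 - 4*(0.085)*1 = 0.088804 - (0.34) = -0.251196.
D < 0, so the roots are the complex-conjugate pair z = (-b +/- i sqrt(-D)) / (2a) = -1.7529 +/- 2.9482i.
For a conjugate pair |z|^2 = z * conj(z) = (product of roots) = c/a = 1/(0.085) = 11.764706, so |z| = sqrt(11.764706) = 3.43 for both roots.
Moduli of all roots: 3.4300, 3.4300.
All moduli strictly greater than 1? Yes.
Verdict: Stationary.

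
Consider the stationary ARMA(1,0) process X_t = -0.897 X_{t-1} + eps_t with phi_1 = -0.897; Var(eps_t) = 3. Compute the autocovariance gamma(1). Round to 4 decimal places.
\gamma(1) = -13.7724

Multiply the model equation by X_{t-k} and take expectations. With theta_0 = psi_0 = 1 and psi_j the MA(infinity) weights, this gives
  gamma(k) - sum_i phi_i gamma(k-i) = c_k,
  c_k = sigma^2 * sum_{j=k..q} theta_j psi_{j-k}   (c_k = 0 for k > q),
using gamma(-m) = gamma(m).
Pure AR (q = 0): c_0 = sigma^2 = 3, c_k = 0 for k >= 1.
Equations for k = 0 and k = 1 (AR order 1):
  gamma(0) = phi_1 gamma(1) + c_0
  gamma(1) = phi_1 gamma(0) + c_1
Substituting the second into the first: gamma(0) (1 - phi_1^2) = c_0 + phi_1 c_1, so
  gamma(0) = c_0 / (1 - phi_1^2) = 3 / (1 - (-0.897)^2) = 3 / 0.195391 = 15.353829.
  gamma(1) = phi_1 gamma(0) = (-0.897)(15.353829) = -13.772385.
Therefore gamma(1) = -13.7724 (to 4 decimal places).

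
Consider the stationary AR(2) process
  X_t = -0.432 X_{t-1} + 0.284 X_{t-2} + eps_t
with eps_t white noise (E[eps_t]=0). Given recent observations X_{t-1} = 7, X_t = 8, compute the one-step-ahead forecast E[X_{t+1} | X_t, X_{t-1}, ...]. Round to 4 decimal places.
E[X_{t+1} \mid \mathcal F_t] = -1.4680

For an AR(p) model X_t = c + sum_i phi_i X_{t-i} + eps_t, the
one-step-ahead conditional mean is
  E[X_{t+1} | X_t, ...] = c + sum_i phi_i X_{t+1-i}.
Substitute known values:
  E[X_{t+1} | ...] = (-0.432) * (8) + (0.284) * (7)
                   = -1.4680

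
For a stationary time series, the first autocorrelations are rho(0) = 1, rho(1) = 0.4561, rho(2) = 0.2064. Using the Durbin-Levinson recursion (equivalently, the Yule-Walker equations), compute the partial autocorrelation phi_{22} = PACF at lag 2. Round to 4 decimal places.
\phi_{22} = -0.0021

The PACF at lag k is phi_{kk}, the last component of the solution
to the Yule-Walker system G_k phi = r_k where
  (G_k)_{ij} = rho(|i - j|), (r_k)_i = rho(i), i,j = 1..k.
Equivalently, Durbin-Levinson gives phi_{kk} iteratively:
  phi_{11} = rho(1)
  phi_{kk} = [rho(k) - sum_{j=1..k-1} phi_{k-1,j} rho(k-j)]
            / [1 - sum_{j=1..k-1} phi_{k-1,j} rho(j)],
  phi_{k,j} = phi_{k-1,j} - phi_{kk} phi_{k-1,k-j},  j = 1..k-1.
Step k = 1:
  phi_11 = rho(1) = 0.4561.
Step k = 2:
  phi_22 = [rho(2) - phi_11 rho(1)] / [1 - phi_11 rho(1)] = [0.2064 - (0.4561)(0.4561)] / [1 - (0.4561)(0.4561)]
         = -0.00162721 / 0.79197279 = -0.0021.
Therefore phi_{22} = -0.0021.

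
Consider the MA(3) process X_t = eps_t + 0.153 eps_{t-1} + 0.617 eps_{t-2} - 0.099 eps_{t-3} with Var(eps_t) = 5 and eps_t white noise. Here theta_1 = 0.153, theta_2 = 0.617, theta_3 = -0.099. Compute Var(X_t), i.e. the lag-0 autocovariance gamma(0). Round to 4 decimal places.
\gamma(0) = 7.0695

For an MA(q) process X_t = eps_t + sum_i theta_i eps_{t-i} with
Var(eps_t) = sigma^2, the variance is
  gamma(0) = sigma^2 * (1 + sum_i theta_i^2).
  sum_i theta_i^2 = (0.153)^2 + (0.617)^2 + (-0.099)^2 = 0.023409 + 0.380689 + 0.009801 = 0.413899.
  gamma(0) = 5 * (1 + 0.413899) = 5 * 1.413899 = 7.069495, which rounds to 7.0695.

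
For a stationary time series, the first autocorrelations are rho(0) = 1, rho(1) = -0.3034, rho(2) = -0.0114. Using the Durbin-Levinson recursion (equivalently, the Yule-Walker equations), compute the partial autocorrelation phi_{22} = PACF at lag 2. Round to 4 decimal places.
\phi_{22} = -0.1139

The PACF at lag k is phi_{kk}, the last component of the solution
to the Yule-Walker system G_k phi = r_k where
  (G_k)_{ij} = rho(|i - j|), (r_k)_i = rho(i), i,j = 1..k.
Equivalently, Durbin-Levinson gives phi_{kk} iteratively:
  phi_{11} = rho(1)
  phi_{kk} = [rho(k) - sum_{j=1..k-1} phi_{k-1,j} rho(k-j)]
            / [1 - sum_{j=1..k-1} phi_{k-1,j} rho(j)],
  phi_{k,j} = phi_{k-1,j} - phi_{kk} phi_{k-1,k-j},  j = 1..k-1.
Step k = 1:
  phi_11 = rho(1) = -0.3034.
Step k = 2:
  phi_22 = [rho(2) - phi_11 rho(1)] / [1 - phi_11 rho(1)] = [-0.0114 - (-0.3034)(-0.3034)] / [1 - (-0.3034)(-0.3034)]
         = -0.10345156 / 0.90794844 = -0.1139.
Therefore phi_{22} = -0.1139.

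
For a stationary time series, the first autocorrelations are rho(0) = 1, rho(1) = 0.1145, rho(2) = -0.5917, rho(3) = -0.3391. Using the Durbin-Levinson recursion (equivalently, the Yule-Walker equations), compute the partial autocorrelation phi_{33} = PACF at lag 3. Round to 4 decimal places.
\phi_{33} = -0.2591

The PACF at lag k is phi_{kk}, the last component of the solution
to the Yule-Walker system G_k phi = r_k where
  (G_k)_{ij} = rho(|i - j|), (r_k)_i = rho(i), i,j = 1..k.
Equivalently, Durbin-Levinson gives phi_{kk} iteratively:
  phi_{11} = rho(1)
  phi_{kk} = [rho(k) - sum_{j=1..k-1} phi_{k-1,j} rho(k-j)]
            / [1 - sum_{j=1..k-1} phi_{k-1,j} rho(j)],
  phi_{k,j} = phi_{k-1,j} - phi_{kk} phi_{k-1,k-j},  j = 1..k-1.
Step k = 1:
  phi_11 = rho(1) = 0.1145.
Step k = 2:
  phi_22 = [rho(2) - phi_11 rho(1)] / [1 - phi_11 rho(1)] = [-0.5917 - (0.1145)(0.1145)] / [1 - (0.1145)(0.1145)]
         = -0.60481025 / 0.98688975 = -0.612845.
  Update: phi_21 = phi_11 - phi_22 phi_11 = 0.1145 - (-0.612845)(0.1145) = 0.184671.
Step k = 3:
  phi_33 = [rho(3) - phi_21 rho(2) - phi_22 rho(1)] / [1 - phi_21 rho(1) - phi_22 rho(2)]
    numerator   = -0.3391 - (0.184671)(-0.5917) - (-0.612845)(0.1145) = -0.1596596
    denominator = 1 - (0.184671)(0.1145) - (-0.612845)(-0.5917) = 0.61623493
  phi_33 = -0.1596596 / 0.61623493 = -0.2591.
Therefore phi_{33} = -0.2591.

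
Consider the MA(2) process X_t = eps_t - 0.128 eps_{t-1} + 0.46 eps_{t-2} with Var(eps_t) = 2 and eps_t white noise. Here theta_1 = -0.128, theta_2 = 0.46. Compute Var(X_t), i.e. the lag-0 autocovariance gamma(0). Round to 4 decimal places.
\gamma(0) = 2.4560

For an MA(q) process X_t = eps_t + sum_i theta_i eps_{t-i} with
Var(eps_t) = sigma^2, the variance is
  gamma(0) = sigma^2 * (1 + sum_i theta_i^2).
  sum_i theta_i^2 = (-0.128)^2 + (0.46)^2 = 0.016384 + 0.2116 = 0.227984.
  gamma(0) = 2 * (1 + 0.227984) = 2 * 1.227984 = 2.455968, which rounds to 2.4560.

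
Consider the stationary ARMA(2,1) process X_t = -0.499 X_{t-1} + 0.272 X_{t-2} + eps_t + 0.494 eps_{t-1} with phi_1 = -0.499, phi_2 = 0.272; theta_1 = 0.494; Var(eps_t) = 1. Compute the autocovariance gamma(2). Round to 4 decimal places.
\gamma(2) = 0.3703

Multiply the model equation by X_{t-k} and take expectations. With theta_0 = psi_0 = 1 and psi_j the MA(infinity) weights, this gives
  gamma(k) - sum_i phi_i gamma(k-i) = c_k,
  c_k = sigma^2 * sum_{j=k..q} theta_j psi_{j-k}   (c_k = 0 for k > q),
using gamma(-m) = gamma(m).
psi-weights needed (psi_j = theta_j + sum_i phi_i psi_{j-i}):
  psi_1 = theta_1 + phi_1 = 0.494 + (-0.499) = -0.005
Right-hand sides:
  c_0 = sigma^2 (1 + theta_1 psi_1) = 1 * (1 + (0.494)(-0.005)) = 1 * 0.99753 = 0.99753
  c_1 = sigma^2 theta_1 = 1 * (0.494) = 0.494
  c_2 = 0
Equations for k = 0, 1, 2 (AR order 2, c_2 = 0):
  (E0) gamma(0) = phi_1 gamma(1) + phi_2 gamma(2) + c_0
  (E1) gamma(1) = phi_1 gamma(0) + phi_2 gamma(1) + c_1
  (E2) gamma(2) = phi_1 gamma(1) + phi_2 gamma(0)
From (E1): gamma(1) = A gamma(0) + B with
  A = phi_1 / (1 - phi_2) = -0.499 / 0.728 = -0.68544,   B = c_1 / (1 - phi_2) = 0.494 / 0.728 = 0.678571.
Insert (E2) into (E0): gamma(0) (1 - phi_2^2) = phi_1 (1 + phi_2) gamma(1) + c_0.
  phi_1 (1 + phi_2) = (-0.499)(1.272) = -0.634728,   1 - phi_2^2 = 0.926016.
Replace gamma(1) by A gamma(0) + B and collect gamma(0):
  gamma(0) [0.926016 - (-0.634728)(-0.68544)] = (-0.634728)(0.678571) + 0.99753
  gamma(0) * 0.490948 = 0.566822
  gamma(0) = 0.566822 / 0.490948 = 1.154545.
  gamma(1) = A gamma(0) + B = (-0.68544)(1.154545) + (0.678571) = -0.112799.
  gamma(2) = phi_1 gamma(1) + phi_2 gamma(0) = (-0.499)(-0.112799) + (0.272)(1.154545) = 0.370323.
Therefore gamma(2) = 0.3703 (to 4 decimal places).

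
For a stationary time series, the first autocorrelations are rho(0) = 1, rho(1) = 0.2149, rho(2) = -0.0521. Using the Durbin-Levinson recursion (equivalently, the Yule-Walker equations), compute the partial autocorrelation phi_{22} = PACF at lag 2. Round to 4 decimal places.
\phi_{22} = -0.1030

The PACF at lag k is phi_{kk}, the last component of the solution
to the Yule-Walker system G_k phi = r_k where
  (G_k)_{ij} = rho(|i - j|), (r_k)_i = rho(i), i,j = 1..k.
Equivalently, Durbin-Levinson gives phi_{kk} iteratively:
  phi_{11} = rho(1)
  phi_{kk} = [rho(k) - sum_{j=1..k-1} phi_{k-1,j} rho(k-j)]
            / [1 - sum_{j=1..k-1} phi_{k-1,j} rho(j)],
  phi_{k,j} = phi_{k-1,j} - phi_{kk} phi_{k-1,k-j},  j = 1..k-1.
Step k = 1:
  phi_11 = rho(1) = 0.2149.
Step k = 2:
  phi_22 = [rho(2) - phi_11 rho(1)] / [1 - phi_11 rho(1)] = [-0.0521 - (0.2149)(0.2149)] / [1 - (0.2149)(0.2149)]
         = -0.09828201 / 0.95381799 = -0.103.
Therefore phi_{22} = -0.1030.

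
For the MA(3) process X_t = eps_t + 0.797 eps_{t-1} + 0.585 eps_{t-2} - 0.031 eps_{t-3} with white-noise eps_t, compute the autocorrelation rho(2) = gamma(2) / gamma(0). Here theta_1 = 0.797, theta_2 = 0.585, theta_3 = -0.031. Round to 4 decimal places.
\rho(2) = 0.2832

For an MA(q) process with theta_0 = 1, the autocovariance is
  gamma(k) = sigma^2 * sum_{i=0..q-k} theta_i * theta_{i+k},
and rho(k) = gamma(k) / gamma(0). Sigma^2 cancels.
  numerator   = (1)*(0.585) + (0.797)*(-0.031) = 0.560293.
  denominator = (1)^2 + (0.797)^2 + (0.585)^2 + (-0.031)^2 = 1.978395.
  rho(2) = 0.560293 / 1.978395 = 0.2832.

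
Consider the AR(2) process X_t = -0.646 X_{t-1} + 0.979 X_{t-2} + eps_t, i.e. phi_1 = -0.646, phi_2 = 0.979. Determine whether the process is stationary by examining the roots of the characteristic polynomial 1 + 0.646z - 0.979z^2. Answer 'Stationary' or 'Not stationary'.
\text{Not stationary}

The AR(p) characteristic polynomial is P(z) = 1 + 0.646z - 0.979z^2.
Stationarity requires all roots to lie outside the unit circle, i.e. |z| > 1 for every root.
Set 1 + (0.646) z + (-0.979) z^2 = 0, i.e. a z^2 + b z + c = 0 with a = -0.979, b = 0.646, c = 1.
Discriminant D = b^2 - 4ac = (0.646)^2 - 4*(-0.979)*1 = 0.417316 - (-3.916) = 4.333316.
D >= 0, so the roots are real: z = (-b +/- sqrt(D)) / (2a) = (-0.646 +/- 2.081662) / (-1.958).
  z_1 = (-0.646 + 2.081662) / (-1.958) = -0.7332,   |z_1| = 0.7332.
  z_2 = (-0.646 - 2.081662) / (-1.958) = 1.3931,   |z_2| = 1.3931.
Moduli of all roots: 0.7332, 1.3931.
All moduli strictly greater than 1? No.
Verdict: Not stationary.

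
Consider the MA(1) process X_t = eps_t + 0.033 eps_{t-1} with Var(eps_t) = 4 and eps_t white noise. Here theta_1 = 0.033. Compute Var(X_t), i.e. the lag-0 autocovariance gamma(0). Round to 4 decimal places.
\gamma(0) = 4.0044

For an MA(q) process X_t = eps_t + sum_i theta_i eps_{t-i} with
Var(eps_t) = sigma^2, the variance is
  gamma(0) = sigma^2 * (1 + sum_i theta_i^2).
  sum_i theta_i^2 = (0.033)^2 = 0.001089.
  gamma(0) = 4 * (1 + 0.001089) = 4 * 1.001089 = 4.004356, which rounds to 4.0044.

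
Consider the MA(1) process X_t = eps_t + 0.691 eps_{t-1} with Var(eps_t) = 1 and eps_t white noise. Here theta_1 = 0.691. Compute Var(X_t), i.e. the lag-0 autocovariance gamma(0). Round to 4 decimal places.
\gamma(0) = 1.4775

For an MA(q) process X_t = eps_t + sum_i theta_i eps_{t-i} with
Var(eps_t) = sigma^2, the variance is
  gamma(0) = sigma^2 * (1 + sum_i theta_i^2).
  sum_i theta_i^2 = (0.691)^2 = 0.477481.
  gamma(0) = 1 * (1 + 0.477481) = 1 * 1.477481 = 1.477481, which rounds to 1.4775.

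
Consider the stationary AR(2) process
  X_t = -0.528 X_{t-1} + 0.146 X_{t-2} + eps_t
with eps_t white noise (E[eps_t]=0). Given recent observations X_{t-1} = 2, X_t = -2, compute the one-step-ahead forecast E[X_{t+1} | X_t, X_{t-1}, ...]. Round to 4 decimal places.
E[X_{t+1} \mid \mathcal F_t] = 1.3480

For an AR(p) model X_t = c + sum_i phi_i X_{t-i} + eps_t, the
one-step-ahead conditional mean is
  E[X_{t+1} | X_t, ...] = c + sum_i phi_i X_{t+1-i}.
Substitute known values:
  E[X_{t+1} | ...] = (-0.528) * (-2) + (0.146) * (2)
                   = 1.3480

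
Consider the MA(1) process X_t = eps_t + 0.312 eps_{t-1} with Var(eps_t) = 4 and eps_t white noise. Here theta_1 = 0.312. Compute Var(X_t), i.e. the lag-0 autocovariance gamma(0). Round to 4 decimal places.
\gamma(0) = 4.3894

For an MA(q) process X_t = eps_t + sum_i theta_i eps_{t-i} with
Var(eps_t) = sigma^2, the variance is
  gamma(0) = sigma^2 * (1 + sum_i theta_i^2).
  sum_i theta_i^2 = (0.312)^2 = 0.097344.
  gamma(0) = 4 * (1 + 0.097344) = 4 * 1.097344 = 4.389376, which rounds to 4.3894.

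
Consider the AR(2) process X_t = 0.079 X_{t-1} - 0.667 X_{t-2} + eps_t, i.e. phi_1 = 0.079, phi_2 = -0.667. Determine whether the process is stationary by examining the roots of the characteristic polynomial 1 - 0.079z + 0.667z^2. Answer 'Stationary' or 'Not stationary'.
\text{Stationary}

The AR(p) characteristic polynomial is P(z) = 1 - 0.079z + 0.667z^2.
Stationarity requires all roots to lie outside the unit circle, i.e. |z| > 1 for every root.
Set 1 + (-0.079) z + (0.667) z^2 = 0, i.e. a z^2 + b z + c = 0 with a = 0.667, b = -0.079, c = 1.
Discriminant D = b^2 - 4ac = (-0.079)^2 - 4*(0.667)*1 = 0.006241 - (2.668) = -2.661759.
D < 0, so the roots are the complex-conjugate pair z = (-b +/- i sqrt(-D)) / (2a) = 0.0592 +/- 1.223i.
For a conjugate pair |z|^2 = z * conj(z) = (product of roots) = c/a = 1/(0.667) = 1.49925, so |z| = sqrt(1.49925) = 1.2244 for both roots.
Moduli of all roots: 1.2244, 1.2244.
All moduli strictly greater than 1? Yes.
Verdict: Stationary.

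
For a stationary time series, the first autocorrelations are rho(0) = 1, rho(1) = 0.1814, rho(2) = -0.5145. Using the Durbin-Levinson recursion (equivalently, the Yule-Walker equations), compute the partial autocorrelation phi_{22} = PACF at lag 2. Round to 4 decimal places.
\phi_{22} = -0.5660

The PACF at lag k is phi_{kk}, the last component of the solution
to the Yule-Walker system G_k phi = r_k where
  (G_k)_{ij} = rho(|i - j|), (r_k)_i = rho(i), i,j = 1..k.
Equivalently, Durbin-Levinson gives phi_{kk} iteratively:
  phi_{11} = rho(1)
  phi_{kk} = [rho(k) - sum_{j=1..k-1} phi_{k-1,j} rho(k-j)]
            / [1 - sum_{j=1..k-1} phi_{k-1,j} rho(j)],
  phi_{k,j} = phi_{k-1,j} - phi_{kk} phi_{k-1,k-j},  j = 1..k-1.
Step k = 1:
  phi_11 = rho(1) = 0.1814.
Step k = 2:
  phi_22 = [rho(2) - phi_11 rho(1)] / [1 - phi_11 rho(1)] = [-0.5145 - (0.1814)(0.1814)] / [1 - (0.1814)(0.1814)]
         = -0.54740596 / 0.96709404 = -0.566.
Therefore phi_{22} = -0.5660.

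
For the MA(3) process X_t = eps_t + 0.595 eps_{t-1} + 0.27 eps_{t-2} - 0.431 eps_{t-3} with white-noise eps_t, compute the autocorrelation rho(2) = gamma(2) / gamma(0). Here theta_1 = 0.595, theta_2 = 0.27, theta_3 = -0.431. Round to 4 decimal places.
\rho(2) = 0.0084

For an MA(q) process with theta_0 = 1, the autocovariance is
  gamma(k) = sigma^2 * sum_{i=0..q-k} theta_i * theta_{i+k},
and rho(k) = gamma(k) / gamma(0). Sigma^2 cancels.
  numerator   = (1)*(0.27) + (0.595)*(-0.431) = 0.013555.
  denominator = (1)^2 + (0.595)^2 + (0.27)^2 + (-0.431)^2 = 1.612686.
  rho(2) = 0.013555 / 1.612686 = 0.0084.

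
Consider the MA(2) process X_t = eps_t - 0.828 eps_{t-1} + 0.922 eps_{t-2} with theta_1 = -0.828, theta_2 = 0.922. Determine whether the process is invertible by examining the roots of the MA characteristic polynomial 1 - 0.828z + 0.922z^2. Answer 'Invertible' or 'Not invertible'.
\text{Invertible}

The MA(q) characteristic polynomial is P(z) = 1 - 0.828z + 0.922z^2.
Invertibility requires all roots to lie outside the unit circle, i.e. |z| > 1 for every root.
Set 1 + (-0.828) z + (0.922) z^2 = 0, i.e. a z^2 + b z + c = 0 with a = 0.922, b = -0.828, c = 1.
Discriminant D = b^2 - 4ac = (-0.828)^2 - 4*(0.922)*1 = 0.685584 - (3.688) = -3.002416.
D < 0, so the roots are the complex-conjugate pair z = (-b +/- i sqrt(-D)) / (2a) = 0.449 +/- 0.9397i.
For a conjugate pair |z|^2 = z * conj(z) = (product of roots) = c/a = 1/(0.922) = 1.084599, so |z| = sqrt(1.084599) = 1.0414 for both roots.
Moduli of all roots: 1.0414, 1.0414.
All moduli strictly greater than 1? Yes.
Verdict: Invertible.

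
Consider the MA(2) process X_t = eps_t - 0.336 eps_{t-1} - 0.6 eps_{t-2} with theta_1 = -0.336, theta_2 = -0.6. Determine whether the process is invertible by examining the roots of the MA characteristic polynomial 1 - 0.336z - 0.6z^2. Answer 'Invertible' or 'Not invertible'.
\text{Invertible}

The MA(q) characteristic polynomial is P(z) = 1 - 0.336z - 0.6z^2.
Invertibility requires all roots to lie outside the unit circle, i.e. |z| > 1 for every root.
Set 1 + (-0.336) z + (-0.6) z^2 = 0, i.e. a z^2 + b z + c = 0 with a = -0.6, b = -0.336, c = 1.
Discriminant D = b^2 - 4ac = (-0.336)^2 - 4*(-0.6)*1 = 0.112896 - (-2.4) = 2.512896.
D >= 0, so the roots are real: z = (-b +/- sqrt(D)) / (2a) = (0.336 +/- 1.585212) / (-1.2).
  z_1 = (0.336 + 1.585212) / (-1.2) = -1.601,   |z_1| = 1.601.
  z_2 = (0.336 - 1.585212) / (-1.2) = 1.041,   |z_2| = 1.041.
Moduli of all roots: 1.6010, 1.0410.
All moduli strictly greater than 1? Yes.
Verdict: Invertible.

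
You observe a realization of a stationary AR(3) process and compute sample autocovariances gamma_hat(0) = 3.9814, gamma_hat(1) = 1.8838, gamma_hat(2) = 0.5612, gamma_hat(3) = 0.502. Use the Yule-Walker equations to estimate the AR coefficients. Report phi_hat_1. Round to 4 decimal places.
\hat\phi_{1} = 0.5380

The Yule-Walker equations for an AR(p) process read, in matrix form,
  Gamma_p phi = r_p,   with   (Gamma_p)_{ij} = gamma(|i - j|),
                       (r_p)_i = gamma(i),   i,j = 1..p.
Substitute the sample gammas (Toeplitz matrix and right-hand side of size 3):
  Gamma_p = [[3.9814, 1.8838, 0.5612], [1.8838, 3.9814, 1.8838], [0.5612, 1.8838, 3.9814]]
  r_p     = [1.8838, 0.5612, 0.502]
Written out (R1..R3):
  (R1) 3.9814 phi_1 + 1.8838 phi_2 + 0.5612 phi_3 = 1.8838
  (R2) 1.8838 phi_1 + 3.9814 phi_2 + 1.8838 phi_3 = 0.5612
  (R3) 0.5612 phi_1 + 1.8838 phi_2 + 3.9814 phi_3 = 0.502
Gaussian elimination:
  R2 <- R2 - (1.8838/3.9814) R1 = R2 - (0.47315) R1:  3.09008 phi_2 + 1.618268 phi_3 = -0.33012
  R3 <- R3 - (0.5612/3.9814) R1 = R3 - (0.140955) R1:  1.618268 phi_2 + 3.902296 phi_3 = 0.236468
  R3 <- R3 - (1.618268/3.09008) R2 = R3 - (0.523698) R2:  3.054812 phi_3 = 0.409351
Back-substitution:
  phi_hat_3 = 0.409351 / 3.054812 = 0.134002
  phi_hat_2 = (-0.33012 - (1.618268)(0.134002)) / 3.09008 = -0.177009
  phi_hat_1 = (1.8838 - (1.8838)(-0.177009) - (0.5612)(0.134002)) / 3.9814 = 0.538014
So phi_hat = [0.5380, -0.1770, 0.1340].
Therefore phi_hat_1 = 0.5380.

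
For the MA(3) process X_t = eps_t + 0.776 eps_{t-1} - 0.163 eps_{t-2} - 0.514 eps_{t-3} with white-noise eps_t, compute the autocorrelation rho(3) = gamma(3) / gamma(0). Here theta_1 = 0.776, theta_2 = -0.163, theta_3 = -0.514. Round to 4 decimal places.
\rho(3) = -0.2715

For an MA(q) process with theta_0 = 1, the autocovariance is
  gamma(k) = sigma^2 * sum_{i=0..q-k} theta_i * theta_{i+k},
and rho(k) = gamma(k) / gamma(0). Sigma^2 cancels.
  numerator   = (1)*(-0.514) = -0.514.
  denominator = (1)^2 + (0.776)^2 + (-0.163)^2 + (-0.514)^2 = 1.892941.
  rho(3) = -0.514 / 1.892941 = -0.2715.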